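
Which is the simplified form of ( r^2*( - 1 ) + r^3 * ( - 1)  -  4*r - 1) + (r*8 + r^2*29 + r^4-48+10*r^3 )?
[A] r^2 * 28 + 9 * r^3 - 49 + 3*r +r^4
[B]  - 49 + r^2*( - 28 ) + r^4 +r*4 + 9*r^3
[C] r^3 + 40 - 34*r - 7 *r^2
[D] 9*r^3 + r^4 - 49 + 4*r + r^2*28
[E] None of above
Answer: D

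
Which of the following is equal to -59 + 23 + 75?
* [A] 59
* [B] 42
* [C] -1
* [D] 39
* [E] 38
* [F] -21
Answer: D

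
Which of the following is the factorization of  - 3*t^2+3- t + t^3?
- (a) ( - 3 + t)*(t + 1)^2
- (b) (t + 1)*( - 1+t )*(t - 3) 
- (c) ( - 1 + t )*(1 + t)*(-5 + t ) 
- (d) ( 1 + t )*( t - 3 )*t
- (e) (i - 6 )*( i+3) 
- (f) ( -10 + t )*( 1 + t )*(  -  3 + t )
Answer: b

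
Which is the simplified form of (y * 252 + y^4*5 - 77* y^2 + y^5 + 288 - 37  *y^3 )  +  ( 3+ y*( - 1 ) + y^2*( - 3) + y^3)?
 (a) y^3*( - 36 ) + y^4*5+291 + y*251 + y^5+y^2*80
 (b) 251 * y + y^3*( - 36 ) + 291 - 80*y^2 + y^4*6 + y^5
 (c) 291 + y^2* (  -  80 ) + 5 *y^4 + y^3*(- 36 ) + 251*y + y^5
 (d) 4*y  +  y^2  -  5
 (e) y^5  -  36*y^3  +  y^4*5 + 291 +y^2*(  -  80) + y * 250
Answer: c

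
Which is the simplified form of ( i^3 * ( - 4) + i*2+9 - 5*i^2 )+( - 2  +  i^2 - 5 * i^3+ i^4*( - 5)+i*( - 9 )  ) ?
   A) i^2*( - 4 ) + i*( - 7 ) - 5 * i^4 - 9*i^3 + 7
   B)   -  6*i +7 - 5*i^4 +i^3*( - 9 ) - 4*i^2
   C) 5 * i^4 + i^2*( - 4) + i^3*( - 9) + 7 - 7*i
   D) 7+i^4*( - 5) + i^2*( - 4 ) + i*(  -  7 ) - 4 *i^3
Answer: A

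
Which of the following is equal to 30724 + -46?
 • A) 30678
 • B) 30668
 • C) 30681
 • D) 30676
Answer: A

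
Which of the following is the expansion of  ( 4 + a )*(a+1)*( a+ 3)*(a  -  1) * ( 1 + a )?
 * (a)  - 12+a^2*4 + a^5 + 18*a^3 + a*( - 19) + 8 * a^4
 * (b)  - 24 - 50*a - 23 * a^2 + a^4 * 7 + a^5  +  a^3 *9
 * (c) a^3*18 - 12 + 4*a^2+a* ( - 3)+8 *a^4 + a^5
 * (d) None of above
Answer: a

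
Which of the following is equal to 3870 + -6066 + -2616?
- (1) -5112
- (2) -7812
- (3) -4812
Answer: 3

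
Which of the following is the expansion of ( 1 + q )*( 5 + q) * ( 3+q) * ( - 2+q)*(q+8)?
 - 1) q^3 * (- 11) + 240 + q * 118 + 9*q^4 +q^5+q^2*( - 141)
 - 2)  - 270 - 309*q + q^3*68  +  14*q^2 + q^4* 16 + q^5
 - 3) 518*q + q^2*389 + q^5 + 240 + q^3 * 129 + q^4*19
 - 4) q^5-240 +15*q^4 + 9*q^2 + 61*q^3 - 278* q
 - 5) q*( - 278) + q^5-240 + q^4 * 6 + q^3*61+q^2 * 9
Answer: 4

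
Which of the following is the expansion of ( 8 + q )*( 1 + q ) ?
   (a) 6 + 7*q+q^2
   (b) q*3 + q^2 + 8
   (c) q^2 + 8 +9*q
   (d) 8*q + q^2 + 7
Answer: c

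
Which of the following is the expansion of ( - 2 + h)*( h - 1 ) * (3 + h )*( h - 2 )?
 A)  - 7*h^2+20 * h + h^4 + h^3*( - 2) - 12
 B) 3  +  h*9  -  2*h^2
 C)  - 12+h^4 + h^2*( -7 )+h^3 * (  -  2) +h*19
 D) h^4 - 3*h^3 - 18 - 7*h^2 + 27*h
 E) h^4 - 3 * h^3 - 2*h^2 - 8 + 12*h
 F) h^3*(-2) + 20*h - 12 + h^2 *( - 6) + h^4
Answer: A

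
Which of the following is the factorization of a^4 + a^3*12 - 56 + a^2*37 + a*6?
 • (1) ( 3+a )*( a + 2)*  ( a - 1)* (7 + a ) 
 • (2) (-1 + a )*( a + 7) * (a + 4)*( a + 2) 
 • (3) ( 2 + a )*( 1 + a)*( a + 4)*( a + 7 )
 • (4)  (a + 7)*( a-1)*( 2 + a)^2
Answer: 2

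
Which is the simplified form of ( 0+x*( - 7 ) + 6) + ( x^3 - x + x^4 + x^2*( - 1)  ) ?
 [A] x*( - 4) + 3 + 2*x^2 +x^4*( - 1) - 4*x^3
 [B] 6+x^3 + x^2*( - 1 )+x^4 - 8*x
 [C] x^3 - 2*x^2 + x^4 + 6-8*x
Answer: B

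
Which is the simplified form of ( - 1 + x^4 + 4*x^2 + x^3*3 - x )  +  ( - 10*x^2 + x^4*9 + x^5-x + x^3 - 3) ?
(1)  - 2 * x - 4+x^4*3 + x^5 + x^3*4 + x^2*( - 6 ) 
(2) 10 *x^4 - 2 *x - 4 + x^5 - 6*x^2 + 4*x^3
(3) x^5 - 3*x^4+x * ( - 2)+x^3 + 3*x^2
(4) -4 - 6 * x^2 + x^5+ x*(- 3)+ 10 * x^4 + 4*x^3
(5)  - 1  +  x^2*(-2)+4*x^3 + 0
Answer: 2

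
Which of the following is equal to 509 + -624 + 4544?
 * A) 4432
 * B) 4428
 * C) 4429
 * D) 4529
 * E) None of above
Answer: C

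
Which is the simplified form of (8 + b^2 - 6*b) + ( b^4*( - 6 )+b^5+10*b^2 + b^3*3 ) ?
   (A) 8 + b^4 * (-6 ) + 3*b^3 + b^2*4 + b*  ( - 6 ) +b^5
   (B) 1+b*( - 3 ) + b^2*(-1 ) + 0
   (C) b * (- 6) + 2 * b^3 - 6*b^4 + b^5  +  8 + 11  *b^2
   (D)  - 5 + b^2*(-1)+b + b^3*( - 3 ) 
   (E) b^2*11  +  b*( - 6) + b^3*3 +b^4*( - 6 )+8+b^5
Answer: E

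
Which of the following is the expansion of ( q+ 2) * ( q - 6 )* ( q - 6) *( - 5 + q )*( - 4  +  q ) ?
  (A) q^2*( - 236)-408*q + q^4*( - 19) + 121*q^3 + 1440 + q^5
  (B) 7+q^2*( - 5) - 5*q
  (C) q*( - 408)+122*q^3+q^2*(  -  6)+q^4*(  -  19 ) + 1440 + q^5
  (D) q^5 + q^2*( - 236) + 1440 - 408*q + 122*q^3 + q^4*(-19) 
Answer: D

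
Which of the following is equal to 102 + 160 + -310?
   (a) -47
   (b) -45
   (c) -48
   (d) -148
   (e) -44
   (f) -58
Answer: c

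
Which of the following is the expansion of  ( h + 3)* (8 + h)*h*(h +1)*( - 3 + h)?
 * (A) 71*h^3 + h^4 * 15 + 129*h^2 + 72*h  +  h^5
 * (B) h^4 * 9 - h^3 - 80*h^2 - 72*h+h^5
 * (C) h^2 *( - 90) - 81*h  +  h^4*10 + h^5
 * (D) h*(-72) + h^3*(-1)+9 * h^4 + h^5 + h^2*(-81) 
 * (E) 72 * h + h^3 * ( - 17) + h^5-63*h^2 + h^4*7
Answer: D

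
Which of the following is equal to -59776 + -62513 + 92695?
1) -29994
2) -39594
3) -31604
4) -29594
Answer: 4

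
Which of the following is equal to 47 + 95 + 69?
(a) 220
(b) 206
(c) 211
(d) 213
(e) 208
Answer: c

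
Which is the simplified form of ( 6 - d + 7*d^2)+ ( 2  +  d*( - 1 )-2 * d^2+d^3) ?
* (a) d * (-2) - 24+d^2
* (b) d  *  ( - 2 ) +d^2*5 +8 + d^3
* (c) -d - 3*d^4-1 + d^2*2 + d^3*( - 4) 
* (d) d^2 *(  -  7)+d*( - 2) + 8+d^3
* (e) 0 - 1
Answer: b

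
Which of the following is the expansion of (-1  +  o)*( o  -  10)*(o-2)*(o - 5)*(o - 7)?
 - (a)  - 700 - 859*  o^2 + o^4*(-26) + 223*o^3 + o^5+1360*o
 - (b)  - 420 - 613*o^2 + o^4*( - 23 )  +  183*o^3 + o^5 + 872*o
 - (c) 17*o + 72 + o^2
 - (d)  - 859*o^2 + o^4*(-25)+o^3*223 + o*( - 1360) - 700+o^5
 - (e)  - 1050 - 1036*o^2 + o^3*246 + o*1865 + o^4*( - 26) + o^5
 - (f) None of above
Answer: f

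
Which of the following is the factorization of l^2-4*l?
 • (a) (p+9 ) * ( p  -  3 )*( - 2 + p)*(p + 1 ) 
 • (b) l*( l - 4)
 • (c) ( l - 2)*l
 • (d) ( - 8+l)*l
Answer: b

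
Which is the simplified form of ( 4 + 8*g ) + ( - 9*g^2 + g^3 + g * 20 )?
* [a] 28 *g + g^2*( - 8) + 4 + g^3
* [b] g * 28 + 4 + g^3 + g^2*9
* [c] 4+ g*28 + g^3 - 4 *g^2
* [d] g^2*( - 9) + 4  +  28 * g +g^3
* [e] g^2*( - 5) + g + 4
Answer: d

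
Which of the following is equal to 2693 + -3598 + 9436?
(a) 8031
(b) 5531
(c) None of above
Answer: c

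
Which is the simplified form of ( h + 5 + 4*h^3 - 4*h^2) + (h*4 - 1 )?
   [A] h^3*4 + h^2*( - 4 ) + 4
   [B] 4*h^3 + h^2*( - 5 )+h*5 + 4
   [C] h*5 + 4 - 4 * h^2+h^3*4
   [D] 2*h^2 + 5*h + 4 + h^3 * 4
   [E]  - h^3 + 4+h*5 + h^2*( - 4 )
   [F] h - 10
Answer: C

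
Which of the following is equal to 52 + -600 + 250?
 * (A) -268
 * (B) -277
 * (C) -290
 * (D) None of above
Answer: D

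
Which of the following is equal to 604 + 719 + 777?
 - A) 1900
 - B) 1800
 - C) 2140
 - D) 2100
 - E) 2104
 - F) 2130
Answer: D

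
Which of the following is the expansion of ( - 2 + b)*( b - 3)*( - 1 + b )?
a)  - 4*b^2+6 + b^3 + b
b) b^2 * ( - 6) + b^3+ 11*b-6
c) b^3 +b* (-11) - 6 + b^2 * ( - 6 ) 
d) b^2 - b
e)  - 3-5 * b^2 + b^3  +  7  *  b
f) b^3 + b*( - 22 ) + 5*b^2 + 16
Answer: b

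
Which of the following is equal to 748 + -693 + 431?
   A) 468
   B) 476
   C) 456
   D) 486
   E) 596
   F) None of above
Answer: D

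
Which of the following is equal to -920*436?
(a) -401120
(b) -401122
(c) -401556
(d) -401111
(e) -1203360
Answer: a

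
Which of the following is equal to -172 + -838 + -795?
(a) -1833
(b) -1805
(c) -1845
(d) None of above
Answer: b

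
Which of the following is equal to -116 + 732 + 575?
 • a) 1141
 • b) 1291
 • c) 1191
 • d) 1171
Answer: c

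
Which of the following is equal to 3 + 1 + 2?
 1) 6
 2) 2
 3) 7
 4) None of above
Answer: 1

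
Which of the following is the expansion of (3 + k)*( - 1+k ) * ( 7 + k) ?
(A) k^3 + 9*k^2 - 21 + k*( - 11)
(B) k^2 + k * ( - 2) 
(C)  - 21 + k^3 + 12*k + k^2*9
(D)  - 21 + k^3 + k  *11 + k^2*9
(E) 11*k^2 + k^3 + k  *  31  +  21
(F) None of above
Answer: D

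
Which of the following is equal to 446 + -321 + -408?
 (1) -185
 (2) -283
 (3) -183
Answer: 2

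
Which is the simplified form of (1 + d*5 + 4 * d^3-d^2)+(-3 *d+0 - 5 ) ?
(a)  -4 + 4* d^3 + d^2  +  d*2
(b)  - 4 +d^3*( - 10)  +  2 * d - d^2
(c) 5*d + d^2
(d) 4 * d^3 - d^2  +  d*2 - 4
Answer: d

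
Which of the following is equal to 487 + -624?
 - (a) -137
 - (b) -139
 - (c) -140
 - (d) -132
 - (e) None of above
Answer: a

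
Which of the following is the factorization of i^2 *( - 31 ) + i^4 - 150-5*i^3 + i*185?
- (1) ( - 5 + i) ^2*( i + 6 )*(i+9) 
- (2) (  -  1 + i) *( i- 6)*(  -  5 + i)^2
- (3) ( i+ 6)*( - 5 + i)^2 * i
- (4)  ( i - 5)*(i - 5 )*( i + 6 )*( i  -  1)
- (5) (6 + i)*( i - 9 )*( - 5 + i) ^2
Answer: 4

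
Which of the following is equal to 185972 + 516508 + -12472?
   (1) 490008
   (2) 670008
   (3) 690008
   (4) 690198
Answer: 3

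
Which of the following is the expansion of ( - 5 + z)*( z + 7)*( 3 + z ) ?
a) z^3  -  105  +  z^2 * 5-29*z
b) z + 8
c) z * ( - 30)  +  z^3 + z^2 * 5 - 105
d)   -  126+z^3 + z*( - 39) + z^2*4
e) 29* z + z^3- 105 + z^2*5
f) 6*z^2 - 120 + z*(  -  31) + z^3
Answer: a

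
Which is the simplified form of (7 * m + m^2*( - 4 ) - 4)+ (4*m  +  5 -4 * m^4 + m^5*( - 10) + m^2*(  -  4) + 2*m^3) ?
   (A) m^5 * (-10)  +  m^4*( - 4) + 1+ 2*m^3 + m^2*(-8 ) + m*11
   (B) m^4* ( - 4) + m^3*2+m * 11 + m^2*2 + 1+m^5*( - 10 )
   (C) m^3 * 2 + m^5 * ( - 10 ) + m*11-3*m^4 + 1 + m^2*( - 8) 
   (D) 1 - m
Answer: A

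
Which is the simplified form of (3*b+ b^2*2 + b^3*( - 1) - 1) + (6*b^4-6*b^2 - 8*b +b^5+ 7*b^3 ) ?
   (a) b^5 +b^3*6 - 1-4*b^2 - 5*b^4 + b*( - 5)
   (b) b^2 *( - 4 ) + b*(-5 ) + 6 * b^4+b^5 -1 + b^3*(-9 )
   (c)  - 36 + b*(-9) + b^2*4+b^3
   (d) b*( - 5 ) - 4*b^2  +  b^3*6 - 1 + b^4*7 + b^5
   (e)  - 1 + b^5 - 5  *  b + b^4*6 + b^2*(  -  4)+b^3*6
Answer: e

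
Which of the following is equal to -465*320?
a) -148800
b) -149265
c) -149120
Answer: a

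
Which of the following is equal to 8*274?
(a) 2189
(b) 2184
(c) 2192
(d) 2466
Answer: c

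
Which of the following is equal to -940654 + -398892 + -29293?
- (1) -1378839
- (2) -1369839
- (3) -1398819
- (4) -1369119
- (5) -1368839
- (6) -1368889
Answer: 5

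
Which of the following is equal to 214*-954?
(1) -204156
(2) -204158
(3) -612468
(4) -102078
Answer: 1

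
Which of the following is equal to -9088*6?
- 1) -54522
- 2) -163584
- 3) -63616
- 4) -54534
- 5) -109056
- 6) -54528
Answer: 6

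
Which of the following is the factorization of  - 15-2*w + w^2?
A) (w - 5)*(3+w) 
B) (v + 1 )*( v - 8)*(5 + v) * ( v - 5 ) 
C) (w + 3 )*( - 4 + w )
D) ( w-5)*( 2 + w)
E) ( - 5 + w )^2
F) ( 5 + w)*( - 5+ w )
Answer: A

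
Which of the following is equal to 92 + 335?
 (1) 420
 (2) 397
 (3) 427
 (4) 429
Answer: 3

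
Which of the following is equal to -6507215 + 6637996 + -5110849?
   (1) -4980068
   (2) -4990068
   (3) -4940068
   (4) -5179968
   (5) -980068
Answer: 1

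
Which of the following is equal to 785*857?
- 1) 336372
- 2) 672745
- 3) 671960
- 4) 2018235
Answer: 2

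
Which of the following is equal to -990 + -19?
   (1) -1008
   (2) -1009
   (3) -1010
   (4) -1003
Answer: 2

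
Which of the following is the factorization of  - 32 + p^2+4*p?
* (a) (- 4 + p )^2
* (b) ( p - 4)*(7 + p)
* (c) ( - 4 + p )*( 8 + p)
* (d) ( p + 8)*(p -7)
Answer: c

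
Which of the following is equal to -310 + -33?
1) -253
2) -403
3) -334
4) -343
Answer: 4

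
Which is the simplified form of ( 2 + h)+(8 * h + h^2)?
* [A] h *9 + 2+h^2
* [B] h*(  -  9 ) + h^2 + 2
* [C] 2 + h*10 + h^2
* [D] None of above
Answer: A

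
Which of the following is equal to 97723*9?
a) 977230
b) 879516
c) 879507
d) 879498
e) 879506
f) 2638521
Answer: c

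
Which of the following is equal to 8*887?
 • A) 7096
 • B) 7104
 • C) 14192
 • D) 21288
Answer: A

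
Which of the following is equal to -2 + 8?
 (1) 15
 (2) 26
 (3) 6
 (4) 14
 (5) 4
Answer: 3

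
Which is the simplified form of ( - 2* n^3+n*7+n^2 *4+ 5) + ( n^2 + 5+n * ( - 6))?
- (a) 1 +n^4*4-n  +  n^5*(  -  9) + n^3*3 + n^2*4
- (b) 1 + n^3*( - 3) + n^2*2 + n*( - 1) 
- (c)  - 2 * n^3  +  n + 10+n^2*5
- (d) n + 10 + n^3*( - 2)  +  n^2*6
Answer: c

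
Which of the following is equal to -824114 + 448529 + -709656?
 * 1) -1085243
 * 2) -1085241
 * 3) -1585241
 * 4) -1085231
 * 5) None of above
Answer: 2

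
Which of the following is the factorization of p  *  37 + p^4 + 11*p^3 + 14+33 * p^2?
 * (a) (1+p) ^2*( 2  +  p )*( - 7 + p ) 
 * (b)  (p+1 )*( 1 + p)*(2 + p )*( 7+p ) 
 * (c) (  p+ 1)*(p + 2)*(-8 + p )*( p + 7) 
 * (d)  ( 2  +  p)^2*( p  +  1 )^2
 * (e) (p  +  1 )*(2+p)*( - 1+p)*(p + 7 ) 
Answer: b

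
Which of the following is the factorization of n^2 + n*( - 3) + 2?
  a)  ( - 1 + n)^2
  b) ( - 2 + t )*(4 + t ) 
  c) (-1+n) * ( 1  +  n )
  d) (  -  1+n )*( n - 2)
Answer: d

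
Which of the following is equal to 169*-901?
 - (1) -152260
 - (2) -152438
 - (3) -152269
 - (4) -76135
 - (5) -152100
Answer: 3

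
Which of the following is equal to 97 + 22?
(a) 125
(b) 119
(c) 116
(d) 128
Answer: b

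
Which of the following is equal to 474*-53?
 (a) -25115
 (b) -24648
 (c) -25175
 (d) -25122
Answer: d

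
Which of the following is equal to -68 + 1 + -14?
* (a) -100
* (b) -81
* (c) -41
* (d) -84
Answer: b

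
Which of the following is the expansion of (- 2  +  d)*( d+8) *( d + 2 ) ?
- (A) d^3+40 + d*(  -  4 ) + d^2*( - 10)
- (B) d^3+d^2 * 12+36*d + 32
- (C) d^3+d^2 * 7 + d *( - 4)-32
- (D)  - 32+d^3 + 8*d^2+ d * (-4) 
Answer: D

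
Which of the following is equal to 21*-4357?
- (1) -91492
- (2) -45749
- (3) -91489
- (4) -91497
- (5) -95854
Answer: 4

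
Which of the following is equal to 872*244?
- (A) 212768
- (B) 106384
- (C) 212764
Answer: A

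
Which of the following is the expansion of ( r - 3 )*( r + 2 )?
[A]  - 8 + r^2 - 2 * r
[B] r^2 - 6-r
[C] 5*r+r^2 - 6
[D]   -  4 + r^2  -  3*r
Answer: B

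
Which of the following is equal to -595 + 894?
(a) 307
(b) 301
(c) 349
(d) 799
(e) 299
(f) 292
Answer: e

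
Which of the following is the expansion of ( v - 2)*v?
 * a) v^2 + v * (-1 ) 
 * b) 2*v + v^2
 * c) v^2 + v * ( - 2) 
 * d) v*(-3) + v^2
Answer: c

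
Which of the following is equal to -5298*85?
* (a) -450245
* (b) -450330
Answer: b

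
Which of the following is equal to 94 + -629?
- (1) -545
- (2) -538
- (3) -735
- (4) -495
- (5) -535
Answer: 5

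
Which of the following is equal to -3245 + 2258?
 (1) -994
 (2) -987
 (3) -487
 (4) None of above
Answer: 2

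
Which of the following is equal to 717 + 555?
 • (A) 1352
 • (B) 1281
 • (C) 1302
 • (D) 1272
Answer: D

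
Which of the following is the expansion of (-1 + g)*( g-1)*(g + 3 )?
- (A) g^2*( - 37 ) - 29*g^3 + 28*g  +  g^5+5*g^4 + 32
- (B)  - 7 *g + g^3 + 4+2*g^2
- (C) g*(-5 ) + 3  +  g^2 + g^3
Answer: C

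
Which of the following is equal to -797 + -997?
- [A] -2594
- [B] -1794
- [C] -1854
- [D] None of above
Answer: B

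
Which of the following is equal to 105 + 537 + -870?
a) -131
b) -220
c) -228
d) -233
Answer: c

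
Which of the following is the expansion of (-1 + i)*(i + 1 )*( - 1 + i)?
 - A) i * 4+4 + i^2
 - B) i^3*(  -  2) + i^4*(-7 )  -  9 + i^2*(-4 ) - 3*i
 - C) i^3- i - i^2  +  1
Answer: C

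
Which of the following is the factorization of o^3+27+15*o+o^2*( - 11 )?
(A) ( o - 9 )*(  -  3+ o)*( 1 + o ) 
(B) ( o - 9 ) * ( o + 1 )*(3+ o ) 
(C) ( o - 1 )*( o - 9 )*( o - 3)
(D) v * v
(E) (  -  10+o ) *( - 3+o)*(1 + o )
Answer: A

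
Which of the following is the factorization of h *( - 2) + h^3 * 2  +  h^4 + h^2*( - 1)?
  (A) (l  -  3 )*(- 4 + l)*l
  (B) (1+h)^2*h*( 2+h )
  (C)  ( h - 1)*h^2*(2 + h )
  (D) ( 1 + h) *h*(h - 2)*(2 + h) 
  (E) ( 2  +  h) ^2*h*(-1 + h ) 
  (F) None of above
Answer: F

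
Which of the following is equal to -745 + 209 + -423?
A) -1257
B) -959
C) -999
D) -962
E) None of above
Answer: B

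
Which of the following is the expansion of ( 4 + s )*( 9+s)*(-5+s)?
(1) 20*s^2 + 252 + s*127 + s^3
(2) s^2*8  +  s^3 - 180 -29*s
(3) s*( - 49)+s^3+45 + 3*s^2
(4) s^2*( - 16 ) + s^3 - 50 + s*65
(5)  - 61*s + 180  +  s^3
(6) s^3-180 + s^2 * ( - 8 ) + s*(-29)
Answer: 2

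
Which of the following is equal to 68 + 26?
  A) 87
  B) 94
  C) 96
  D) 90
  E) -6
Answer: B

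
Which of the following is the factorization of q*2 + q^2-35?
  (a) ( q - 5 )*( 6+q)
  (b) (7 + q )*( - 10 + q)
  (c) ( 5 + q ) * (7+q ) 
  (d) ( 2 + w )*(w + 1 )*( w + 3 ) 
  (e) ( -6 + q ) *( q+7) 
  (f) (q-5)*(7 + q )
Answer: f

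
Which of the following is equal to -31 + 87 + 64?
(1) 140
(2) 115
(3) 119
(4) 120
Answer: 4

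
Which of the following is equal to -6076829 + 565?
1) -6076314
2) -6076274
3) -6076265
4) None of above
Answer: 4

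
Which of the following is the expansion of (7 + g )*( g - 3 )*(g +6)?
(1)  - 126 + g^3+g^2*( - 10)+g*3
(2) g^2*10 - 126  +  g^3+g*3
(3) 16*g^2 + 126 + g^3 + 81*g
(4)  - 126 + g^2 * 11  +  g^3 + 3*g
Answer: 2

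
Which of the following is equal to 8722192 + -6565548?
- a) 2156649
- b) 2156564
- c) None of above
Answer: c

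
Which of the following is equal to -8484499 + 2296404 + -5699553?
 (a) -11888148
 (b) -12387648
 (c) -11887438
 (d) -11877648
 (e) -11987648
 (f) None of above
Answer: f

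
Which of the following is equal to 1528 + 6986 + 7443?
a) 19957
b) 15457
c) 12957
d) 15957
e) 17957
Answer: d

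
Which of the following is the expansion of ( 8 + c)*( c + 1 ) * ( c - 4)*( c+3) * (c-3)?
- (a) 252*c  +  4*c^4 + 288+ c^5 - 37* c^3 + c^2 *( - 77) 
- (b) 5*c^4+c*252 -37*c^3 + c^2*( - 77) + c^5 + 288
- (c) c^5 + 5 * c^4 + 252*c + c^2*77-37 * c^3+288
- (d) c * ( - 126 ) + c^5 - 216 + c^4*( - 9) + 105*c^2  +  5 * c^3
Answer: b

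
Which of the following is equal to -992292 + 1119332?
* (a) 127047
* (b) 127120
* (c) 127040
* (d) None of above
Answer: c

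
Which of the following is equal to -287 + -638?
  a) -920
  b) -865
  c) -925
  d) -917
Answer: c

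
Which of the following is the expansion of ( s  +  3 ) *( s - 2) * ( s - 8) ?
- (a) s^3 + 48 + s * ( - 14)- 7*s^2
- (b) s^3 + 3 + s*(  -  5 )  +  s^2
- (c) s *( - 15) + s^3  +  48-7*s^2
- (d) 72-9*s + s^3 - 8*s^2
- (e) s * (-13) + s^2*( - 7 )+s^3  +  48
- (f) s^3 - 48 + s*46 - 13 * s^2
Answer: a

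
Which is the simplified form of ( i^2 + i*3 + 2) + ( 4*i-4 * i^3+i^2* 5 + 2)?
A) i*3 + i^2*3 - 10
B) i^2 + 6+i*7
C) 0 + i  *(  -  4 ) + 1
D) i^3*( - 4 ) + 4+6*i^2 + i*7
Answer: D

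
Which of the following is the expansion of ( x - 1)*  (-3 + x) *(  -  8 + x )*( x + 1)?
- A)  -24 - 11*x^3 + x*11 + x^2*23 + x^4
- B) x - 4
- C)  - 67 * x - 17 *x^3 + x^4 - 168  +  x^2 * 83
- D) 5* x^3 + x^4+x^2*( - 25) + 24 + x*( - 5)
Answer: A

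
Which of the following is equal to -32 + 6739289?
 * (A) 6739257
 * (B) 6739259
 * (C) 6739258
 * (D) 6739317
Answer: A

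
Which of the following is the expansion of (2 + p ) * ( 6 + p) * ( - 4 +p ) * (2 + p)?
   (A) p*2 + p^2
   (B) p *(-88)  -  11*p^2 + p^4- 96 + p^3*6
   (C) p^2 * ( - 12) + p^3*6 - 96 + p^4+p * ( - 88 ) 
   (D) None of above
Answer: C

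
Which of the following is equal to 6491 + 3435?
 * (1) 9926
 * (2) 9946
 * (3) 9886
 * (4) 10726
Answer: 1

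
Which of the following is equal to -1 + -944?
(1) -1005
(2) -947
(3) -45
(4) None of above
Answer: 4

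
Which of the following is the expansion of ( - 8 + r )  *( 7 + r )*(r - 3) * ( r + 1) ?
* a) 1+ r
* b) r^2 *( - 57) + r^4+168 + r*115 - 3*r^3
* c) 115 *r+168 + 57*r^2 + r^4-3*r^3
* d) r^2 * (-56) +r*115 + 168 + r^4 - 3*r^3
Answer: b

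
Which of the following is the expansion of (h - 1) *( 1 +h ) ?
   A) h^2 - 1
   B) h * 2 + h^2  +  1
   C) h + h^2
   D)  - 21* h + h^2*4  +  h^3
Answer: A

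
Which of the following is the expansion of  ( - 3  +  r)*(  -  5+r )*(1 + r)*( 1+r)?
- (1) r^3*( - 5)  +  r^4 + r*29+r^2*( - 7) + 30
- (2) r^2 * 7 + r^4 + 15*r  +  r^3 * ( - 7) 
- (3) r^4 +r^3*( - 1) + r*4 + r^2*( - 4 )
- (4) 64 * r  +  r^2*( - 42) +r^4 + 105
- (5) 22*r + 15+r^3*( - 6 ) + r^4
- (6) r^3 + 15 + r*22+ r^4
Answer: 5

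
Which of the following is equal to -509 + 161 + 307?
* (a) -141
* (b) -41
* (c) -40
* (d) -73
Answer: b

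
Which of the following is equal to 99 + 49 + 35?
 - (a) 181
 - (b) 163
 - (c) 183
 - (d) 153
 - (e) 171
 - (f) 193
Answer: c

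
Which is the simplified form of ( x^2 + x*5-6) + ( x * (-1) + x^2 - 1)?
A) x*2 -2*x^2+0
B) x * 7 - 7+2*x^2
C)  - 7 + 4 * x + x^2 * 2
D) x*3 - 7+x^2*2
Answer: C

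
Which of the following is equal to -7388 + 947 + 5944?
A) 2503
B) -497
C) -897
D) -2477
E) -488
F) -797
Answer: B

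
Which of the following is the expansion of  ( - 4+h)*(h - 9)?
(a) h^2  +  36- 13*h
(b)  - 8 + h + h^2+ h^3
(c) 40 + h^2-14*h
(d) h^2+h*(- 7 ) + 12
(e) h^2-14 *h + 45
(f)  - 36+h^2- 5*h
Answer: a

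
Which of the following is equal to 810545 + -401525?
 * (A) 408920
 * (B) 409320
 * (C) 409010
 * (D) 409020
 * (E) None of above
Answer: D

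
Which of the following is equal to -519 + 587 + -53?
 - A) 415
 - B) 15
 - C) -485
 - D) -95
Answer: B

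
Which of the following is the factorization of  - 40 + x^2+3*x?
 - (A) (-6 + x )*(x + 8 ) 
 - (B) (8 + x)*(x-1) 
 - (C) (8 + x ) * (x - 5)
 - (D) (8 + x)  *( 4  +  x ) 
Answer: C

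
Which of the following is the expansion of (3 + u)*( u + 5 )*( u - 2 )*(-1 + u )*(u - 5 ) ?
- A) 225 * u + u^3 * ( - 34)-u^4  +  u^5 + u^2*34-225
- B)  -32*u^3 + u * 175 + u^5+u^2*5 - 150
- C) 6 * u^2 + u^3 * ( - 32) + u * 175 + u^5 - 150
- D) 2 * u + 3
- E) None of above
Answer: C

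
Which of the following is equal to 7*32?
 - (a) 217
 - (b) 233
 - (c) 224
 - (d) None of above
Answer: c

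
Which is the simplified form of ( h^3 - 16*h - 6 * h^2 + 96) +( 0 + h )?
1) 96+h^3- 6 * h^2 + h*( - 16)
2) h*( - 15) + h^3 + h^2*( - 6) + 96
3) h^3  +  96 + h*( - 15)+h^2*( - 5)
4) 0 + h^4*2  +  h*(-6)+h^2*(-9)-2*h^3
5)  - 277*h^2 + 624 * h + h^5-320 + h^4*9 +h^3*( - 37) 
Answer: 2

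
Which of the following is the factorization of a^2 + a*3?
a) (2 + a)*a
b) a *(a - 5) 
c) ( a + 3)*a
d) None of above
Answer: c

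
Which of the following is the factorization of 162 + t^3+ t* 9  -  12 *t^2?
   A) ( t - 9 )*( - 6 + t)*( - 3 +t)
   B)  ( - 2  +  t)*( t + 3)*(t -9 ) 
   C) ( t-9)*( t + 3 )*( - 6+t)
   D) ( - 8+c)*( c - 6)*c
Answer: C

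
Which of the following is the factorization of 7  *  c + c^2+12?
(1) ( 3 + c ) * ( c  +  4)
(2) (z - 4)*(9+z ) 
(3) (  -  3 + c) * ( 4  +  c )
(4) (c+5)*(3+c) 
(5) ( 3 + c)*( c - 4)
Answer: 1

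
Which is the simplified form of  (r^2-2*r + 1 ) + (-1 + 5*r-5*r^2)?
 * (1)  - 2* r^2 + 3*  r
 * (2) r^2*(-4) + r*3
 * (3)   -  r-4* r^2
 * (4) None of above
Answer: 2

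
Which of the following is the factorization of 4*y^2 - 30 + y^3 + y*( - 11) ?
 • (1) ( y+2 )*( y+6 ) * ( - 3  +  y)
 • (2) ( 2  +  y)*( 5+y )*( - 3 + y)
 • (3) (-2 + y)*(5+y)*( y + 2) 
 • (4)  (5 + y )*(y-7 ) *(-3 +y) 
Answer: 2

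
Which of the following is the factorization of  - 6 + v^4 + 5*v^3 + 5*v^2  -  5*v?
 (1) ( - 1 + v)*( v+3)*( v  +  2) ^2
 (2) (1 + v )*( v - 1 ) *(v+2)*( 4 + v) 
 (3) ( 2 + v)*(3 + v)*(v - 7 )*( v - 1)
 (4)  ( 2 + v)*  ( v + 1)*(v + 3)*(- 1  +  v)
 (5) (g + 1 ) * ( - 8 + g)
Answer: 4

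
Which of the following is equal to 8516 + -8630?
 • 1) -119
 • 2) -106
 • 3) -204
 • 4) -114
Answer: 4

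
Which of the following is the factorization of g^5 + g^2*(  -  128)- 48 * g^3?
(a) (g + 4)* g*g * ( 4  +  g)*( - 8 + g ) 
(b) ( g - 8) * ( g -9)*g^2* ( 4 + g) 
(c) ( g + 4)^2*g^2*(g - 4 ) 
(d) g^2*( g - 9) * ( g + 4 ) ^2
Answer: a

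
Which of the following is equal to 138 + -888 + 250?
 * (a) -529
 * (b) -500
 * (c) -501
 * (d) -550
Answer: b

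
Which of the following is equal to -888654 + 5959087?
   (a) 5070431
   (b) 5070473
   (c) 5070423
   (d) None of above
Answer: d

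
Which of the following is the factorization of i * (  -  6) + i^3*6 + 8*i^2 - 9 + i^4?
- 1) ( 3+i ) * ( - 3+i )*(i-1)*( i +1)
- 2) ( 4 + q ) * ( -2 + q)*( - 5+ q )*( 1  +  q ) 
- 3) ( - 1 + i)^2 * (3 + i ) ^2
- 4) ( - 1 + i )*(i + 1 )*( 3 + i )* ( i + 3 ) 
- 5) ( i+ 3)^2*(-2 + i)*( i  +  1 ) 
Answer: 4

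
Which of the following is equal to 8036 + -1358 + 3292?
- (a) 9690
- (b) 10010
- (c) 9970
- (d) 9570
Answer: c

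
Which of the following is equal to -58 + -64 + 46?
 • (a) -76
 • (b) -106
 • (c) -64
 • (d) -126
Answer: a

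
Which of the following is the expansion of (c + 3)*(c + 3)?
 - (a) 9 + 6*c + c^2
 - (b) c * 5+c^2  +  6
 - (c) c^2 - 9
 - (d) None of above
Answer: a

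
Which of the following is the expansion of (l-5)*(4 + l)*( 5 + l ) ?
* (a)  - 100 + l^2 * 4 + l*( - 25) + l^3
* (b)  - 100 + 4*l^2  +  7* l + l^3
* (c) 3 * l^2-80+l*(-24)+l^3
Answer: a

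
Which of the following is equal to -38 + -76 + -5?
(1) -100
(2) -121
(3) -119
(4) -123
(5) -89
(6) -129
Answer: 3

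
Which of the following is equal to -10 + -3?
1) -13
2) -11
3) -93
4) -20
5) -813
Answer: 1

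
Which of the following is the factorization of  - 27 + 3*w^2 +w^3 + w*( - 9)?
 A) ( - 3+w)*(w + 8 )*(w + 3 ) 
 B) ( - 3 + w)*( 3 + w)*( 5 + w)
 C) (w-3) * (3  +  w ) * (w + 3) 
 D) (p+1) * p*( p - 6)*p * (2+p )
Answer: C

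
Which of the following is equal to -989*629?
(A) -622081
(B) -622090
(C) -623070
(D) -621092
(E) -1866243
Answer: A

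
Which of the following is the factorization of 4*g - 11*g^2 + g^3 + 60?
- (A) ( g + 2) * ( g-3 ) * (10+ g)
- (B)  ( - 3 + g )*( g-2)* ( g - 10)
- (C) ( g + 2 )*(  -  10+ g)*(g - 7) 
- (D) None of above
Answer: D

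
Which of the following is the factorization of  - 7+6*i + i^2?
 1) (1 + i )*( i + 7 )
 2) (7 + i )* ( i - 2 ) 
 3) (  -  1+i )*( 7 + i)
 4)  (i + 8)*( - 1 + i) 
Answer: 3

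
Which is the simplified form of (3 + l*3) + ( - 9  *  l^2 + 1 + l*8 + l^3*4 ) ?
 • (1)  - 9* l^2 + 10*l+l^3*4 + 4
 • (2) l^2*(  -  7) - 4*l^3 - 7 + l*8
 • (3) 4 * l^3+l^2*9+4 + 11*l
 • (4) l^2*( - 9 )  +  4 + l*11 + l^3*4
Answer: 4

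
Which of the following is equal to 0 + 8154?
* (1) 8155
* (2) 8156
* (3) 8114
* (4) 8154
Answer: 4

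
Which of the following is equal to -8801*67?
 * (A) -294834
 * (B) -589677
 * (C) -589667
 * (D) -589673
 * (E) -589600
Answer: C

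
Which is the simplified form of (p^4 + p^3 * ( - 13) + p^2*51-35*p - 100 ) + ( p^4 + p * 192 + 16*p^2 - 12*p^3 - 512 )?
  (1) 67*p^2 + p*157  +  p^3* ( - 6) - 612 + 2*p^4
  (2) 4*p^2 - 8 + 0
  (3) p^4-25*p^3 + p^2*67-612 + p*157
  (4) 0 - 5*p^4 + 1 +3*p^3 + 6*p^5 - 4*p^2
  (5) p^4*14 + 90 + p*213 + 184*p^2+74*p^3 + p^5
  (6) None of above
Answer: 6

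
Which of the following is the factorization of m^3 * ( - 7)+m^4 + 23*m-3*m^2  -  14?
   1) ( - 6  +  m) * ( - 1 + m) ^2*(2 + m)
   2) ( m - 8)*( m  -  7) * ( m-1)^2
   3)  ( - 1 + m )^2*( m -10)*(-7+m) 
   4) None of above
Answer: 4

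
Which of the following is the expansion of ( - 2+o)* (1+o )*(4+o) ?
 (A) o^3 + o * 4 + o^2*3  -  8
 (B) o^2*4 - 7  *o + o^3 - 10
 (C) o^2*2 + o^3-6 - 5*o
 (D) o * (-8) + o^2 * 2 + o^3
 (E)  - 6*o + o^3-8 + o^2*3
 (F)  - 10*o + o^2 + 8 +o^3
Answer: E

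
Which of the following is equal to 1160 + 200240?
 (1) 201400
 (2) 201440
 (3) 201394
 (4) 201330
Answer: 1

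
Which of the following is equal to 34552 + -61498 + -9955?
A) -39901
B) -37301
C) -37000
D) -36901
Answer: D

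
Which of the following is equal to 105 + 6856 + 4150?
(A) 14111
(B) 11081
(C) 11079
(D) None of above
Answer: D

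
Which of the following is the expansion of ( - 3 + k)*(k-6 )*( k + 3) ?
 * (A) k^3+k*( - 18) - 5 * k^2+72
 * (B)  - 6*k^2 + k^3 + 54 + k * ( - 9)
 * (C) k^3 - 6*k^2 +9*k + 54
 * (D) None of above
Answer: B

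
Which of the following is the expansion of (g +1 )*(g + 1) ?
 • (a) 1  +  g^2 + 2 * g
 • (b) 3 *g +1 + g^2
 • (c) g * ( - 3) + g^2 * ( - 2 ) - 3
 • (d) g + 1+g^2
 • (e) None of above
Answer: a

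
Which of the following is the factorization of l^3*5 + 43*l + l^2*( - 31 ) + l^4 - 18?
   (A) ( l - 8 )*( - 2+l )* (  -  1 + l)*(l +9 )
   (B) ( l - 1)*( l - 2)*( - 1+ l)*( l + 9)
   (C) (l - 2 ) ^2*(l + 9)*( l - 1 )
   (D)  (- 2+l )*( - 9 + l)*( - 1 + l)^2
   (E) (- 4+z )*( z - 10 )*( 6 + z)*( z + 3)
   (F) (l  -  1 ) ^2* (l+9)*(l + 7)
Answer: B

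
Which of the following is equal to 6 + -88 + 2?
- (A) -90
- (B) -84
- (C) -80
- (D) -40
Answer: C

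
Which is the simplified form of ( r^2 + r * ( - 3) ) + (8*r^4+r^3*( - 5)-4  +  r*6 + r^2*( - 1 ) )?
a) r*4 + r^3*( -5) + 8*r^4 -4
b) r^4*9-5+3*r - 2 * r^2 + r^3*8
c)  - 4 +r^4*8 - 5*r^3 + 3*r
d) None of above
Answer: c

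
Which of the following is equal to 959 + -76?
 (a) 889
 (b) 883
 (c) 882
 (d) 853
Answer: b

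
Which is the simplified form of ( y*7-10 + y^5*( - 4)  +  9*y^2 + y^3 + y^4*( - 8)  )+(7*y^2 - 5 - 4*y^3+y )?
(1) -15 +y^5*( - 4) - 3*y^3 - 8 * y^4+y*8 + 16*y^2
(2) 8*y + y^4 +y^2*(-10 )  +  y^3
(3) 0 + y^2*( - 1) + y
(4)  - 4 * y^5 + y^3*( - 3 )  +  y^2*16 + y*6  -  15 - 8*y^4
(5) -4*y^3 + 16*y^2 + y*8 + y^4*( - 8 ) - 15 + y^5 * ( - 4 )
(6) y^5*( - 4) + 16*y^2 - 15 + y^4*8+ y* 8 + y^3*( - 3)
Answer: 1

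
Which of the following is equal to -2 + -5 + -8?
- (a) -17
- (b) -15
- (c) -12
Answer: b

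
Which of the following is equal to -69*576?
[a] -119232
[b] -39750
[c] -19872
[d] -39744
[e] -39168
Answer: d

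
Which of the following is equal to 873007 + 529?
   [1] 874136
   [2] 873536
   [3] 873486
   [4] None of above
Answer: 2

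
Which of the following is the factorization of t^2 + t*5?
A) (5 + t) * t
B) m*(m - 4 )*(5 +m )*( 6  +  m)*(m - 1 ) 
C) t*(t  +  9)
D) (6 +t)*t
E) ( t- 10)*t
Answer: A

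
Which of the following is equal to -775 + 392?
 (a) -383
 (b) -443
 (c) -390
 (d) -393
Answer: a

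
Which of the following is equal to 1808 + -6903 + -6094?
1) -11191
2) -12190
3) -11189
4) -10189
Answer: 3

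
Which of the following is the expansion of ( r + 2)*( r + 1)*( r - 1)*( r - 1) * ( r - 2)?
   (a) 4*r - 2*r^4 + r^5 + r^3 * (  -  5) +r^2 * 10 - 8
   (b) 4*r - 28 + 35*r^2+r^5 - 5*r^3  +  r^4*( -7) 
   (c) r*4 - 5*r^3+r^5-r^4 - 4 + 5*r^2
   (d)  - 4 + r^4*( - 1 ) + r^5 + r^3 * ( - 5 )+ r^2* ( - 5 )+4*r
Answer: c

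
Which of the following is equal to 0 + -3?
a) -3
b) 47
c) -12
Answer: a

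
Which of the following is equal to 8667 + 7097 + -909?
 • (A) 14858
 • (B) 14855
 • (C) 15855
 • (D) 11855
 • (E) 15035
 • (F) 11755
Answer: B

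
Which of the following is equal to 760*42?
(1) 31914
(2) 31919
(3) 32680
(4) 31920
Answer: 4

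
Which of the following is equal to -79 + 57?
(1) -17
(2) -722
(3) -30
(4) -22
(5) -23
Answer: 4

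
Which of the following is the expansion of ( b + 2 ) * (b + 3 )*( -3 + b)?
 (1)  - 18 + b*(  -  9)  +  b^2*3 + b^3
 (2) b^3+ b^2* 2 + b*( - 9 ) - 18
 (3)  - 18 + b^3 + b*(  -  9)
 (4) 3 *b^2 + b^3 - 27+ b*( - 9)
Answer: 2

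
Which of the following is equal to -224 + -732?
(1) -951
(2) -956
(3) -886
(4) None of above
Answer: 2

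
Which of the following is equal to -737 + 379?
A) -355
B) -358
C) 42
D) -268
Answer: B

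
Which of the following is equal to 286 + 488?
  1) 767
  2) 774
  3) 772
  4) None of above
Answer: 2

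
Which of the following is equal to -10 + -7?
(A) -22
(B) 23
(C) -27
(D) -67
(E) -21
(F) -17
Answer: F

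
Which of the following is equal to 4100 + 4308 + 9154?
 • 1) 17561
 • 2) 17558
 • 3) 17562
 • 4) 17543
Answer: 3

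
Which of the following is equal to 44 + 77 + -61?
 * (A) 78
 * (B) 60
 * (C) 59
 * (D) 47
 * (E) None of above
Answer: B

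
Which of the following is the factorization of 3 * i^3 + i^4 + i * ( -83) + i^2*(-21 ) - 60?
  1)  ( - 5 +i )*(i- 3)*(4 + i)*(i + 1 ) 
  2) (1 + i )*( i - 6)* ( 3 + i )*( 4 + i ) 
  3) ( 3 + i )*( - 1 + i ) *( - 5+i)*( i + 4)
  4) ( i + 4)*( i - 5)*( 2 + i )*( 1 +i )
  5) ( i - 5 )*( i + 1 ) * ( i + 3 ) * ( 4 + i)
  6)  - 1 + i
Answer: 5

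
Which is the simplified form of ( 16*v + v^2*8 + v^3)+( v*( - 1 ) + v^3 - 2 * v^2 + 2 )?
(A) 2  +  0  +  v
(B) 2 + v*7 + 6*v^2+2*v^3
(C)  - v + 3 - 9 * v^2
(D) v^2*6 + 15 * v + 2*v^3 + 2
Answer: D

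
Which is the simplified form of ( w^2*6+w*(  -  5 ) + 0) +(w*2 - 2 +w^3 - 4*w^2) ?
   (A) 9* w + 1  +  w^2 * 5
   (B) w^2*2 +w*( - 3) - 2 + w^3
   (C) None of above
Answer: B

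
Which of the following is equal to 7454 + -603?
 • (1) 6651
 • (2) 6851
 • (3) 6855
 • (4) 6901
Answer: 2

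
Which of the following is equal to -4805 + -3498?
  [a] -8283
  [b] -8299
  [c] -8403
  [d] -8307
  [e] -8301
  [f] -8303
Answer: f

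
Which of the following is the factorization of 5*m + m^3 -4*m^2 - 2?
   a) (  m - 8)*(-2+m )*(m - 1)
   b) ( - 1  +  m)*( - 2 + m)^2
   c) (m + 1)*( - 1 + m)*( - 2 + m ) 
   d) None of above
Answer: d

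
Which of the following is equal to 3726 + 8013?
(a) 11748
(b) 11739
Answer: b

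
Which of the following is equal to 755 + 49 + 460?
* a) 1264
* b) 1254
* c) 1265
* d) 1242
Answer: a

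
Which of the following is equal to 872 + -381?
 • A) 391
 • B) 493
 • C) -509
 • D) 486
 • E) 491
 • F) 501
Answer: E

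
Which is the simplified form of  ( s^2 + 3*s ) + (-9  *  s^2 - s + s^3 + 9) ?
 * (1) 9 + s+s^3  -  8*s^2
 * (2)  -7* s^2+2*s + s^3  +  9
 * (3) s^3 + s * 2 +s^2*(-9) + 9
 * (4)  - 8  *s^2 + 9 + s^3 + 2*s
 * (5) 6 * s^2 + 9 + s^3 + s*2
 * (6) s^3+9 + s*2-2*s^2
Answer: 4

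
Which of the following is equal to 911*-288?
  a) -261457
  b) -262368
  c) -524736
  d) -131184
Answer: b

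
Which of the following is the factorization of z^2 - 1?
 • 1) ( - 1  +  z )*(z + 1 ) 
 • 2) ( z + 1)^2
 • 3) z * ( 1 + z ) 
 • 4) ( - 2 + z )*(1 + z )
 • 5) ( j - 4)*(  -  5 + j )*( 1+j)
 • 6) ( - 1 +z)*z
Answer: 1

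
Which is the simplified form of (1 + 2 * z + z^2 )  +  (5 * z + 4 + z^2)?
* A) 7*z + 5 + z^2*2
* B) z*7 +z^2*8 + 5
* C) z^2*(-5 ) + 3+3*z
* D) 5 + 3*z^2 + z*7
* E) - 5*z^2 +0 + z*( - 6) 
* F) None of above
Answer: A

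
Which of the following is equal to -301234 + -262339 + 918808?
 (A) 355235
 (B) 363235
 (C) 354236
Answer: A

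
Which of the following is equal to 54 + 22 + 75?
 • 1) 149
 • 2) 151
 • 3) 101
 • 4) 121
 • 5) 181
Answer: 2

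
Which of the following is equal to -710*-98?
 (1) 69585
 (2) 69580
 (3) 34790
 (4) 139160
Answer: 2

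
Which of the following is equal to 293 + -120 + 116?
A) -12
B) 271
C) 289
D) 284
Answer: C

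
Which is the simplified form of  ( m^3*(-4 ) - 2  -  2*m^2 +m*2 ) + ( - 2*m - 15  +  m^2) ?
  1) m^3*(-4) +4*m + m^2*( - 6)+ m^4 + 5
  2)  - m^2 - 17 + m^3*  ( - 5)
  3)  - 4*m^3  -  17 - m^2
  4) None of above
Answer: 3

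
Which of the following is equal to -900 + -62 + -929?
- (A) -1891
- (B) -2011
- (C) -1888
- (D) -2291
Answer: A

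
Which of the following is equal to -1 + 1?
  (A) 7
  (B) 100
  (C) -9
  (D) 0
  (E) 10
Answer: D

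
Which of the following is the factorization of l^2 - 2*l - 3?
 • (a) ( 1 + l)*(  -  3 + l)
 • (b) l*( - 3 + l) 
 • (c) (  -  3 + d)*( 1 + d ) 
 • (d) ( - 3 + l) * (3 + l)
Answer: a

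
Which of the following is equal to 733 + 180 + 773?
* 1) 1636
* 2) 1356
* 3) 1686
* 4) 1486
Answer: 3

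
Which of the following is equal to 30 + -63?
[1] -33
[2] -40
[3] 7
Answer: 1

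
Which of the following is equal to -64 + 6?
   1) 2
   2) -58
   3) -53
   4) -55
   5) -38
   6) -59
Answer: 2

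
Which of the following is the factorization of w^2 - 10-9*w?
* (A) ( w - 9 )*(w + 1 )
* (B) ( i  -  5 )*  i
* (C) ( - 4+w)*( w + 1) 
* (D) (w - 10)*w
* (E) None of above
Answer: E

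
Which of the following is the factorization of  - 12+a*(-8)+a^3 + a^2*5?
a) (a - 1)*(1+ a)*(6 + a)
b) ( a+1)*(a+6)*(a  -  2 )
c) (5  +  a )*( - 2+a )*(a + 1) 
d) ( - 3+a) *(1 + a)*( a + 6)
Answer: b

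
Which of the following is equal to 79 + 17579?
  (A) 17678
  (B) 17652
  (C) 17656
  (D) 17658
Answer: D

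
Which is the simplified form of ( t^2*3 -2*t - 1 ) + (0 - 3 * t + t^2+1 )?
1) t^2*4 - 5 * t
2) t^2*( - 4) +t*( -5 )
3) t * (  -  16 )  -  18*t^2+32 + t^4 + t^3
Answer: 1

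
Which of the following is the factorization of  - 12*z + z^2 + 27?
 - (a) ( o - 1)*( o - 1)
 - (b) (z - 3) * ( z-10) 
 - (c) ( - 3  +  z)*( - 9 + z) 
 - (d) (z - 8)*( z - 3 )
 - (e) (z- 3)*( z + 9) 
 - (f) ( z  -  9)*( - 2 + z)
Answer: c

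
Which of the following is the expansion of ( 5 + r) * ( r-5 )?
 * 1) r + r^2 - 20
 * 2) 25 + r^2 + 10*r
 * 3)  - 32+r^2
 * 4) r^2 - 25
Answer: 4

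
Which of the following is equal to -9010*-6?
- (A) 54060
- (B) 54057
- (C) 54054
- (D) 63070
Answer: A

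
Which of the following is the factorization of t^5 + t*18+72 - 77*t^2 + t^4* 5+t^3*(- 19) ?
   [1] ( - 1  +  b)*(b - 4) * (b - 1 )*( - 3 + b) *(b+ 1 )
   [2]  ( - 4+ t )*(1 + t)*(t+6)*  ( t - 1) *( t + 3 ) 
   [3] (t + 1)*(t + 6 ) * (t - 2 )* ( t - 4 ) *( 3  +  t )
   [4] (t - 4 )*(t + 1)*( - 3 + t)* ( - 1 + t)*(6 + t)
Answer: 2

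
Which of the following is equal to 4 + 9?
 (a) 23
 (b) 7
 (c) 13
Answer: c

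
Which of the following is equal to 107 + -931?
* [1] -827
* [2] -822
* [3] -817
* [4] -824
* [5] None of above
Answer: 4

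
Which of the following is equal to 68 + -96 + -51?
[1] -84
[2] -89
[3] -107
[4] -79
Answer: 4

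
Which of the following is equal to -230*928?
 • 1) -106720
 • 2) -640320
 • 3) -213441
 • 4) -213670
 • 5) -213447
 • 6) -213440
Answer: 6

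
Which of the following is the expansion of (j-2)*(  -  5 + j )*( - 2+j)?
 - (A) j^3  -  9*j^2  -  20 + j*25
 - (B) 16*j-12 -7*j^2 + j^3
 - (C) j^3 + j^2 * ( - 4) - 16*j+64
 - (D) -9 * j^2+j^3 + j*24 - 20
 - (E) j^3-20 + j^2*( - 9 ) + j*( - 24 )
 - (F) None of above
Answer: D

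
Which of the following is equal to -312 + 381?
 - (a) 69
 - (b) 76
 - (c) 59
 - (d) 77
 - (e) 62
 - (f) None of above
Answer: a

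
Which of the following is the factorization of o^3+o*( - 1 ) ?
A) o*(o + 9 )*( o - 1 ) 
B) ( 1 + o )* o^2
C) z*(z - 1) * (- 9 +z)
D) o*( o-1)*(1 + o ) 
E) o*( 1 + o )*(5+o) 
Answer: D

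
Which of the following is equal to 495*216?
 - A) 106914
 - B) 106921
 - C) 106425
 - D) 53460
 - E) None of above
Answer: E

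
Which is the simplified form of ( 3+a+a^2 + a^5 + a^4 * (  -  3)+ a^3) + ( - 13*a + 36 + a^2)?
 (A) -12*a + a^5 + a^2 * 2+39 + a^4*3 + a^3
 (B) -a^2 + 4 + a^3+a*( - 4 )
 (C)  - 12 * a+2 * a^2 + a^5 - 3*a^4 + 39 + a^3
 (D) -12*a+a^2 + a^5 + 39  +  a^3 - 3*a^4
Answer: C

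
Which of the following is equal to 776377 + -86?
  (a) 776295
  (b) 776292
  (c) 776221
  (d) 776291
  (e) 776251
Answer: d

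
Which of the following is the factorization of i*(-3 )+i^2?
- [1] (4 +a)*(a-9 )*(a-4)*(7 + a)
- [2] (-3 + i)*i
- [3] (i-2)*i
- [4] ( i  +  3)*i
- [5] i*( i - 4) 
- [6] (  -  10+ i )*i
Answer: 2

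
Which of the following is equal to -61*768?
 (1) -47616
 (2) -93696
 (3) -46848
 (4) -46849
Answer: 3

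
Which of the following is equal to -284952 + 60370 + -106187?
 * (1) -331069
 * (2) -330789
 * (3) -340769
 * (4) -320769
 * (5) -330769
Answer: 5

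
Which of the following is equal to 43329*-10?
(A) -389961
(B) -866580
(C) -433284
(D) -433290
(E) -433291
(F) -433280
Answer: D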